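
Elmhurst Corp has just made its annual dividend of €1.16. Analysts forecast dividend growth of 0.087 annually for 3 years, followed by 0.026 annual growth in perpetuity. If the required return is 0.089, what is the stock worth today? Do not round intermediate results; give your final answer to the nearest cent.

€22.25

D_1 = 1.26092
D_2 = 1.37062
D_3 = 1.48986
Terminal value at year 3: TV = D_3×(1+g_2)/(r−g_2) = 1.52860/0.063 = 24.26350
P_0 = D_1/(1+r)^1 + D_2/(1+r)^2 + D_3/(1+r)^3 + TV/(1+r)^3
    = 1.15787 + 1.15574 + 1.15362 + 18.78753 = 22.25477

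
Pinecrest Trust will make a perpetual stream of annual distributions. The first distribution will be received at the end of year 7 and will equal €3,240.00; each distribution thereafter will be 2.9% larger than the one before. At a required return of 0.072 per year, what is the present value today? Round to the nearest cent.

€49648.70

Value at end of year 6: C₁ / (r − g) = €3,240.00 / (0.072 − 0.029) = €75,348.8372
Discount to today: PV = €75,348.8372 / (1 + 0.072)^6 = €75,348.8372 / 1.517640 = €49,648.70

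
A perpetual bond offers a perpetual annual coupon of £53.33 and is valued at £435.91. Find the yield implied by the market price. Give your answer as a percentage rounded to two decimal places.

P = C/r ⇒ r = C/P = £53.33/£435.91 = 0.122342

12.23%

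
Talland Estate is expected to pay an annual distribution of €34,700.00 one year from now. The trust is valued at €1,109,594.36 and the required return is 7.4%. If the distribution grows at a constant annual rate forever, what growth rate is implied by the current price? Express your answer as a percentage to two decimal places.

4.27%

P = D₁/(r−g) ⇒ g = r − D₁/P = 0.074 − €34,700.00/€1,109,594.36 = 0.042727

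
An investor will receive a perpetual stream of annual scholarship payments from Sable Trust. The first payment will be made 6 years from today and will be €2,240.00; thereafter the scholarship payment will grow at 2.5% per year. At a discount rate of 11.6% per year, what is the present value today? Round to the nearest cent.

€14219.54

Value at end of year 5: C₁ / (r − g) = €2,240.00 / (0.116 − 0.025) = €24,615.3846
Discount to today: PV = €24,615.3846 / (1 + 0.116)^5 = €24,615.3846 / 1.731095 = €14,219.54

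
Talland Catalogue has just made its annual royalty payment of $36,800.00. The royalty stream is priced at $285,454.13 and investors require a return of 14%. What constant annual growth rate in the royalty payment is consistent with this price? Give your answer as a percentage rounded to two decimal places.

P = D₀(1+g)/(r−g) ⇒ P(r−g) = D₀(1+g) ⇒ g(P+D₀) = P·r − D₀
g = (P·r − D₀)/(P + D₀) = ($285,454.13×0.14 − $36,800.00) / ($285,454.13 + $36,800.00) = 0.009817

0.98%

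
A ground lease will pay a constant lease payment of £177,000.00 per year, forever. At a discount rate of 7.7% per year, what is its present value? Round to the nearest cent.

£2298701.30

Level perpetuity: PV = C / r = £177,000.00 / 0.077 = £2,298,701.30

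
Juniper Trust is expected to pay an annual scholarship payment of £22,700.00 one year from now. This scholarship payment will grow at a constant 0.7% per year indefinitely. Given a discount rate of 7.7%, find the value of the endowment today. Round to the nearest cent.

£324285.71

Growing perpetuity: P = D₁ / (r − g) = £22,700.0000 / (0.077 − 0.007) = £324,285.71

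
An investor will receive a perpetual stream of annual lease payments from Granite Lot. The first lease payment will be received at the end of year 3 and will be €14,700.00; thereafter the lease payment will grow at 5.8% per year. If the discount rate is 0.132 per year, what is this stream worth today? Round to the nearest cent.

Value at end of year 2: C₁ / (r − g) = €14,700.00 / (0.132 − 0.058) = €198,648.6486
Discount to today: PV = €198,648.6486 / (1 + 0.132)^2 = €198,648.6486 / 1.281424 = €155,021.80

€155021.80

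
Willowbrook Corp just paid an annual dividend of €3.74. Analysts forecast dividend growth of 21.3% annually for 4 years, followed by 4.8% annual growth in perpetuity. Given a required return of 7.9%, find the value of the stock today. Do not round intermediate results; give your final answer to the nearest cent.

€222.16

D_1 = 4.53662
D_2 = 5.50292
D_3 = 6.67504
D_4 = 8.09683
Terminal value at year 4: TV = D_4×(1+g_2)/(r−g_2) = 8.48547/0.031 = 273.72496
P_0 = D_1/(1+r)^1 + D_2/(1+r)^2 + D_3/(1+r)^3 + D_4/(1+r)^4 + TV/(1+r)^4
    = 4.20447 + 4.72662 + 5.31361 + 5.97350 + 201.94291 = 222.16111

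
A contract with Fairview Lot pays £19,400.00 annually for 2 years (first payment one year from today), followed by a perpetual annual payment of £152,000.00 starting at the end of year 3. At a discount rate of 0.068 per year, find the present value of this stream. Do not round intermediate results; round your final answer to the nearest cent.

PV of 2-year annuity: £19,400.00 × [1 − (1+0.068)^−2] / 0.068 = 35173.02810
Perpetuity value at year 2: £152,000.00 / 0.068 = 2235294.11765
PV of perpetuity: 2235294.11765 / (1+0.068)^2 = 1959711.62947
Total PV = 35173.02810 + 1959711.62947 = 1994884.65756

£1994884.66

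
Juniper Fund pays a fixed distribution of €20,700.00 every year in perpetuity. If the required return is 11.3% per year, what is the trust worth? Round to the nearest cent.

Level perpetuity: PV = C / r = €20,700.00 / 0.113 = €183,185.84

€183185.84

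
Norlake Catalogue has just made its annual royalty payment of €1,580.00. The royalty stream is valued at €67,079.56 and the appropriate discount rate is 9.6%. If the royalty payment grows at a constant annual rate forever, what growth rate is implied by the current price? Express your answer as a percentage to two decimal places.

7.08%

P = D₀(1+g)/(r−g) ⇒ P(r−g) = D₀(1+g) ⇒ g(P+D₀) = P·r − D₀
g = (P·r − D₀)/(P + D₀) = (€67,079.56×0.096 − €1,580.00) / (€67,079.56 + €1,580.00) = 0.070779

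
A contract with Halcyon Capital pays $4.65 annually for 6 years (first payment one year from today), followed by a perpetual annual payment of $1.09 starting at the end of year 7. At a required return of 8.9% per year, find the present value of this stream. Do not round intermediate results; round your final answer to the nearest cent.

$28.26

PV of 6-year annuity: $4.65 × [1 − (1+0.089)^−6] / 0.089 = 20.92186
Perpetuity value at year 6: $1.09 / 0.089 = 12.24719
PV of perpetuity: 12.24719 / (1+0.089)^6 = 7.34293
Total PV = 20.92186 + 7.34293 = 28.26479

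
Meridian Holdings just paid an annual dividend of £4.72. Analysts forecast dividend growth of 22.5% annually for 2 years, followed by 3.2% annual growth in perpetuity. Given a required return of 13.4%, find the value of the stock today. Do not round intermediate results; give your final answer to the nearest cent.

£66.33

D_1 = 5.78200
D_2 = 7.08295
Terminal value at year 2: TV = D_2×(1+g_2)/(r−g_2) = 7.30960/0.102 = 71.66279
P_0 = D_1/(1+r)^1 + D_2/(1+r)^2 + TV/(1+r)^2
    = 5.09877 + 5.50793 + 55.72725 = 66.33394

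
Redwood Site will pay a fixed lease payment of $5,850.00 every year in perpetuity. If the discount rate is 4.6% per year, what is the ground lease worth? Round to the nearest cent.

$127173.91

Level perpetuity: PV = C / r = $5,850.00 / 0.046 = $127,173.91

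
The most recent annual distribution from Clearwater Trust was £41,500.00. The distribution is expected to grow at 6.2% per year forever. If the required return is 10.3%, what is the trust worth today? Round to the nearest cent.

£1074951.22

D₁ = D₀ × (1 + g) = £41,500.00 × 1.062 = £44,073.0000
Growing perpetuity: P = D₁ / (r − g) = £44,073.0000 / (0.103 − 0.062) = £1,074,951.22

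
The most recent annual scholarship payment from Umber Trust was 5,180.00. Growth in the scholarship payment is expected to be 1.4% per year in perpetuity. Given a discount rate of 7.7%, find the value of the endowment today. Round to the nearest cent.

D₁ = D₀ × (1 + g) = 5,180.00 × 1.014 = 5,252.5200
Growing perpetuity: P = D₁ / (r − g) = 5,252.5200 / (0.077 − 0.014) = 83,373.33

83373.33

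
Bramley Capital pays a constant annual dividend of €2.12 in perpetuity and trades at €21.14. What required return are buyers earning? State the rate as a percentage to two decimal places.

10.03%

P = C/r ⇒ r = C/P = €2.12/€21.14 = 0.100284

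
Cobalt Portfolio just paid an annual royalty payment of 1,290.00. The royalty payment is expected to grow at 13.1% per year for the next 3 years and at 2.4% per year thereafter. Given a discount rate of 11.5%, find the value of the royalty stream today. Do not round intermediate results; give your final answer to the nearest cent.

D_1 = 1458.99000
D_2 = 1650.11769
D_3 = 1866.28311
Terminal value at year 3: TV = D_3×(1+g_2)/(r−g_2) = 1911.07390/0.091 = 21000.81211
P_0 = D_1/(1+r)^1 + D_2/(1+r)^2 + D_3/(1+r)^3 + TV/(1+r)^3
    = 1308.51121 + 1327.28805 + 1346.33434 + 15149.96004 = 19132.09364

19132.09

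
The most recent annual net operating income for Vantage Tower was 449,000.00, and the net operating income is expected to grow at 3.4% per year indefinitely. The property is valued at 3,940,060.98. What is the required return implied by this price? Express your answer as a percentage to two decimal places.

D₁ = 449,000.00 × 1.034 = 464,266.0000
P = D₁/(r − g) ⇒ r = D₁/P + g = 464,266.0000/3,940,060.98 + 0.034 = 0.117832 + 0.034 = 0.151832

15.18%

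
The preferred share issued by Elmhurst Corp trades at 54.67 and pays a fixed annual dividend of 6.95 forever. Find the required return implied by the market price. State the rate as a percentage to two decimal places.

12.71%

P = C/r ⇒ r = C/P = 6.95/54.67 = 0.127126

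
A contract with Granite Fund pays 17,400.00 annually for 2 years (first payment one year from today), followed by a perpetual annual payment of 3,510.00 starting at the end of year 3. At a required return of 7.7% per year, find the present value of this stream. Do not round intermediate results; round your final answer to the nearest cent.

70456.22

PV of 2-year annuity: 17,400.00 × [1 − (1+0.077)^−2] / 0.077 = 31156.90702
Perpetuity value at year 2: 3,510.00 / 0.077 = 45584.41558
PV of perpetuity: 45584.41558 / (1+0.077)^2 = 39299.31538
Total PV = 31156.90702 + 39299.31538 = 70456.22239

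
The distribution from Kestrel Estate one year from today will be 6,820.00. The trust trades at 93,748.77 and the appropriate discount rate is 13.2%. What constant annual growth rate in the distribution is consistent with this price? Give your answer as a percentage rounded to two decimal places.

P = D₁/(r−g) ⇒ g = r − D₁/P = 0.132 − 6,820.00/93,748.77 = 0.059252

5.93%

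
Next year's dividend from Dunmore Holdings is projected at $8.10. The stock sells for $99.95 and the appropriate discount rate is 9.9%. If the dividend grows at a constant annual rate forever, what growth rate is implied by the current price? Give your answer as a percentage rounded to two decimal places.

1.80%

P = D₁/(r−g) ⇒ g = r − D₁/P = 0.099 − $8.10/$99.95 = 0.017959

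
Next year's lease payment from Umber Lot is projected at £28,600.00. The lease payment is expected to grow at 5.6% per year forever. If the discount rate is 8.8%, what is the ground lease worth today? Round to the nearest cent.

Growing perpetuity: P = D₁ / (r − g) = £28,600.0000 / (0.088 − 0.056) = £893,750.00

£893750.00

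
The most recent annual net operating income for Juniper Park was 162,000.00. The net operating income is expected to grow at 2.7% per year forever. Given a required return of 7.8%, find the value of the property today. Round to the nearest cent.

D₁ = D₀ × (1 + g) = 162,000.00 × 1.027 = 166,374.0000
Growing perpetuity: P = D₁ / (r − g) = 166,374.0000 / (0.078 − 0.027) = 3,262,235.29

3262235.29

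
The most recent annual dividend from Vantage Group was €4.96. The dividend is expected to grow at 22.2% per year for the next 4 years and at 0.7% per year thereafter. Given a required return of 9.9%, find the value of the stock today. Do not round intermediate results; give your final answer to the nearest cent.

€109.04

D_1 = 6.06112
D_2 = 7.40669
D_3 = 9.05097
D_4 = 11.06029
Terminal value at year 4: TV = D_4×(1+g_2)/(r−g_2) = 11.13771/0.092 = 121.06208
P_0 = D_1/(1+r)^1 + D_2/(1+r)^2 + D_3/(1+r)^3 + D_4/(1+r)^4 + TV/(1+r)^4
    = 5.51512 + 6.13237 + 6.81871 + 7.58186 + 82.98840 = 109.03646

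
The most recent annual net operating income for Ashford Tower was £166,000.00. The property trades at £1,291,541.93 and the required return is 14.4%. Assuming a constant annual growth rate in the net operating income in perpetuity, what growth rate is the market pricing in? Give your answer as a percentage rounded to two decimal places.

P = D₀(1+g)/(r−g) ⇒ P(r−g) = D₀(1+g) ⇒ g(P+D₀) = P·r − D₀
g = (P·r − D₀)/(P + D₀) = (£1,291,541.93×0.144 − £166,000.00) / (£1,291,541.93 + £166,000.00) = 0.013709

1.37%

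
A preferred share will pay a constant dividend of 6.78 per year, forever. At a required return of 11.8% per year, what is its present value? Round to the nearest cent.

57.46

Level perpetuity: PV = C / r = 6.78 / 0.118 = 57.46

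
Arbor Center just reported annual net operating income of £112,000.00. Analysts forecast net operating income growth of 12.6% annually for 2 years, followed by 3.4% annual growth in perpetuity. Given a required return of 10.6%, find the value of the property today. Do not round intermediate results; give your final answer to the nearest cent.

D_1 = 126112.00000
D_2 = 142002.11200
Terminal value at year 2: TV = D_2×(1+g_2)/(r−g_2) = 146830.18381/0.072 = 2039308.10844
P_0 = D_1/(1+r)^1 + D_2/(1+r)^2 + TV/(1+r)^2
    = 114025.31646 + 116087.25708 + 1667141.99749 = 1897254.57103

£1897254.57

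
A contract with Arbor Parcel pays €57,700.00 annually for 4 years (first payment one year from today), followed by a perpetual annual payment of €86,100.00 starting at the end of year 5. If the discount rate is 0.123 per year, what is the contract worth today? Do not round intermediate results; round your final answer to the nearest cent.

PV of 4-year annuity: €57,700.00 × [1 − (1+0.123)^−4] / 0.123 = 174153.46605
Perpetuity value at year 4: €86,100.00 / 0.123 = 700000.00000
PV of perpetuity: 700000.00000 / (1+0.123)^4 = 440128.01687
Total PV = 174153.46605 + 440128.01687 = 614281.48292

€614281.48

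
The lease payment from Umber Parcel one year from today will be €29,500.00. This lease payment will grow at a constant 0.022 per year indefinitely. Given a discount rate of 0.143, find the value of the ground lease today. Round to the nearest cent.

€243801.65

Growing perpetuity: P = D₁ / (r − g) = €29,500.0000 / (0.143 − 0.022) = €243,801.65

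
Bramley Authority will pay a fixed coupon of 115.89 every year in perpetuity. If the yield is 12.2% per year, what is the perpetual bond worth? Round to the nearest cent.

Level perpetuity: PV = C / r = 115.89 / 0.122 = 949.92

949.92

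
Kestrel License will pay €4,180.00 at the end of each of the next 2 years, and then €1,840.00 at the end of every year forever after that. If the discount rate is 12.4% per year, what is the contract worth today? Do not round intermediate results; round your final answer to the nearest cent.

PV of 2-year annuity: €4,180.00 × [1 − (1+0.124)^−2] / 0.124 = 7027.45659
Perpetuity value at year 2: €1,840.00 / 0.124 = 14838.70968
PV of perpetuity: 14838.70968 / (1+0.124)^2 = 11745.28381
Total PV = 7027.45659 + 11745.28381 = 18772.74040

€18772.74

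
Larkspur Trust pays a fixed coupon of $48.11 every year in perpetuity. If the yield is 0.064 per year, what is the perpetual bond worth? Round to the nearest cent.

$751.72

Level perpetuity: PV = C / r = $48.11 / 0.064 = $751.72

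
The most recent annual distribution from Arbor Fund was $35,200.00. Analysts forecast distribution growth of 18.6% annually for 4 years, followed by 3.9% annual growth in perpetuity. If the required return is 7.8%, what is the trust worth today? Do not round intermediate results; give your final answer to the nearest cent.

D_1 = 41747.20000
D_2 = 49512.17920
D_3 = 58721.44453
D_4 = 69643.63321
Terminal value at year 4: TV = D_4×(1+g_2)/(r−g_2) = 72359.73491/0.039 = 1855377.81819
P_0 = D_1/(1+r)^1 + D_2/(1+r)^2 + D_3/(1+r)^3 + D_4/(1+r)^4 + TV/(1+r)^4
    = 38726.53061 + 42606.36856 + 46874.91012 + 51571.09778 + 1373906.93821 = 1553685.84528

$1553685.85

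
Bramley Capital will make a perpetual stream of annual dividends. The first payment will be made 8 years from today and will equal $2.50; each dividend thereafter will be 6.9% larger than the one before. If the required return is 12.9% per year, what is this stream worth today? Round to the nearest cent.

Value at end of year 7: C₁ / (r − g) = $2.50 / (0.129 − 0.069) = $41.6667
Discount to today: PV = $41.6667 / (1 + 0.129)^7 = $41.6667 / 2.338070 = $17.82

$17.82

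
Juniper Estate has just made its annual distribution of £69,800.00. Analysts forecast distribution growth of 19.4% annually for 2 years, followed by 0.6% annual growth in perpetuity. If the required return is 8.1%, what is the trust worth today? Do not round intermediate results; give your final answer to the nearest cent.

D_1 = 83341.20000
D_2 = 99509.39280
Terminal value at year 2: TV = D_2×(1+g_2)/(r−g_2) = 100106.44916/0.075 = 1334752.65542
P_0 = D_1/(1+r)^1 + D_2/(1+r)^2 + TV/(1+r)^2
    = 77096.39223 + 85155.49706 + 1142219.06723 = 1304470.95652

£1304470.96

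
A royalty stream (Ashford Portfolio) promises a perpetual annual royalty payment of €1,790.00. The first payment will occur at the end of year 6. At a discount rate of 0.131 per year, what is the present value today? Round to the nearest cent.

Value at end of year 5: C / r = €1,790.00 / 0.131 = €13,664.1221
Discount to today: PV = €13,664.1221 / (1 + 0.131)^5 = €13,664.1221 / 1.850602 = €7,383.61

€7383.61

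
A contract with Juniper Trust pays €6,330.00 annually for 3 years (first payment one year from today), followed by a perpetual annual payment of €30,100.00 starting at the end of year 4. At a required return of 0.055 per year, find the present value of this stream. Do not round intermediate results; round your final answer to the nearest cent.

PV of 3-year annuity: €6,330.00 × [1 − (1+0.055)^−3] / 0.055 = 17077.91829
Perpetuity value at year 3: €30,100.00 / 0.055 = 547272.72727
PV of perpetuity: 547272.72727 / (1+0.055)^3 = 466064.93258
Total PV = 17077.91829 + 466064.93258 = 483142.85087

€483142.85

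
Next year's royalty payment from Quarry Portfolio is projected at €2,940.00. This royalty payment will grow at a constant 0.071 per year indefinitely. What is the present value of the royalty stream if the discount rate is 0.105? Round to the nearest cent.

€86470.59

Growing perpetuity: P = D₁ / (r − g) = €2,940.0000 / (0.105 − 0.071) = €86,470.59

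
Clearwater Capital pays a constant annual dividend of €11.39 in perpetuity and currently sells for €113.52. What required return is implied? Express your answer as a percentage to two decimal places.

P = C/r ⇒ r = C/P = €11.39/€113.52 = 0.100335

10.03%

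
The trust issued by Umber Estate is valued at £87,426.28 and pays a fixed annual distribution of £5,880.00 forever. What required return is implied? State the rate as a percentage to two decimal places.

P = C/r ⇒ r = C/P = £5,880.00/£87,426.28 = 0.067257

6.73%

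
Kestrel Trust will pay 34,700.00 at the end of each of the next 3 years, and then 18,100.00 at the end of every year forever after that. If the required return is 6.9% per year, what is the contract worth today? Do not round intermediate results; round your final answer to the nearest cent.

PV of 3-year annuity: 34,700.00 × [1 − (1+0.069)^−3] / 0.069 = 91230.40007
Perpetuity value at year 3: 18,100.00 / 0.069 = 262318.84058
PV of perpetuity: 262318.84058 / (1+0.069)^3 = 214731.80192
Total PV = 91230.40007 + 214731.80192 = 305962.20200

305962.20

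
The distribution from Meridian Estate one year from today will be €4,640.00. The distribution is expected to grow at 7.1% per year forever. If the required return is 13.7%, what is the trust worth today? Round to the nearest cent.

€70303.03

Growing perpetuity: P = D₁ / (r − g) = €4,640.0000 / (0.137 − 0.071) = €70,303.03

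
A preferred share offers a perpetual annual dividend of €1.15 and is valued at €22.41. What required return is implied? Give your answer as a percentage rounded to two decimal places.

5.13%

P = C/r ⇒ r = C/P = €1.15/€22.41 = 0.051316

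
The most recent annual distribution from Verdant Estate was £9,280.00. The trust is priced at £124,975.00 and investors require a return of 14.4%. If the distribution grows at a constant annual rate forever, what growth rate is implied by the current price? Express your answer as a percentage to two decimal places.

6.49%

P = D₀(1+g)/(r−g) ⇒ P(r−g) = D₀(1+g) ⇒ g(P+D₀) = P·r − D₀
g = (P·r − D₀)/(P + D₀) = (£124,975.00×0.144 − £9,280.00) / (£124,975.00 + £9,280.00) = 0.064924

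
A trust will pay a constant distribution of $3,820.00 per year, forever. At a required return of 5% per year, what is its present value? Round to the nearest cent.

Level perpetuity: PV = C / r = $3,820.00 / 0.05 = $76,400.00

$76400.00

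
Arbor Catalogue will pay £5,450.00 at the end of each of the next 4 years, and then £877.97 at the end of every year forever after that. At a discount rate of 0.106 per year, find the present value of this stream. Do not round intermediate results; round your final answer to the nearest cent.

PV of 4-year annuity: £5,450.00 × [1 − (1+0.106)^−4] / 0.106 = 17053.75139
Perpetuity value at year 4: £877.97 / 0.106 = 8282.73585
PV of perpetuity: 8282.73585 / (1+0.106)^4 = 5535.45473
Total PV = 17053.75139 + 5535.45473 = 22589.20612

£22589.21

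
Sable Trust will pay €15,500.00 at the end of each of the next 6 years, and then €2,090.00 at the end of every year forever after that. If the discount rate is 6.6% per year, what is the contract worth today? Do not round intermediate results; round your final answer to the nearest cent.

PV of 6-year annuity: €15,500.00 × [1 − (1+0.066)^−6] / 0.066 = 74802.59168
Perpetuity value at year 6: €2,090.00 / 0.066 = 31666.66667
PV of perpetuity: 31666.66667 / (1+0.066)^6 = 21580.38172
Total PV = 74802.59168 + 21580.38172 = 96382.97340

€96382.97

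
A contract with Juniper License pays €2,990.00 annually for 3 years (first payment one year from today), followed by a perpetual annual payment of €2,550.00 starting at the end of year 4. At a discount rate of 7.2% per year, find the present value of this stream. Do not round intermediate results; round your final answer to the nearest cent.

PV of 3-year annuity: €2,990.00 × [1 − (1+0.072)^−3] / 0.072 = 7818.12060
Perpetuity value at year 3: €2,550.00 / 0.072 = 35416.66667
PV of perpetuity: 35416.66667 / (1+0.072)^3 = 28749.03873
Total PV = 7818.12060 + 28749.03873 = 36567.15933

€36567.16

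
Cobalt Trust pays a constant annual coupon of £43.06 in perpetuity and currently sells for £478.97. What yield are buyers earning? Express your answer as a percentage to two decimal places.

P = C/r ⇒ r = C/P = £43.06/£478.97 = 0.089901

8.99%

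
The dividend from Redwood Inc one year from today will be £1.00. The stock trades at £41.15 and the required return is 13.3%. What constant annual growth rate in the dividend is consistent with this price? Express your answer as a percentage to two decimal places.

10.87%

P = D₁/(r−g) ⇒ g = r − D₁/P = 0.133 − £1.00/£41.15 = 0.108699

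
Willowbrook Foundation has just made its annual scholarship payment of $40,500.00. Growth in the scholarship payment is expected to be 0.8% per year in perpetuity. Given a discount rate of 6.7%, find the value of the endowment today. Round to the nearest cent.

$691932.20

D₁ = D₀ × (1 + g) = $40,500.00 × 1.008 = $40,824.0000
Growing perpetuity: P = D₁ / (r − g) = $40,824.0000 / (0.067 − 0.008) = $691,932.20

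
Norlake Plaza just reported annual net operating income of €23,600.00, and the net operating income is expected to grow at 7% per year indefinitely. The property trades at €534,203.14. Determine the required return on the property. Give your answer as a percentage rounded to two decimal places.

D₁ = €23,600.00 × 1.07 = €25,252.0000
P = D₁/(r − g) ⇒ r = D₁/P + g = €25,252.0000/€534,203.14 + 0.07 = 0.047270 + 0.07 = 0.117270

11.73%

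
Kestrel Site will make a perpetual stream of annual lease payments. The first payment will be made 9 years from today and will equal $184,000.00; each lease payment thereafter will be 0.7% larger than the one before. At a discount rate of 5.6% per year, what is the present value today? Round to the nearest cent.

Value at end of year 8: C₁ / (r − g) = $184,000.00 / (0.056 − 0.007) = $3,755,102.0408
Discount to today: PV = $3,755,102.0408 / (1 + 0.056)^8 = $3,755,102.0408 / 1.546363 = $2,428,345.05

$2428345.05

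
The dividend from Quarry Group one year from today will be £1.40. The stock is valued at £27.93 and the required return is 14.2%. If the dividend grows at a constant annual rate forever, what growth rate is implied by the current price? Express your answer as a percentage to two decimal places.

9.19%

P = D₁/(r−g) ⇒ g = r − D₁/P = 0.142 − £1.40/£27.93 = 0.091875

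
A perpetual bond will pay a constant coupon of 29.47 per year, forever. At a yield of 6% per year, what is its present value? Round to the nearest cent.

Level perpetuity: PV = C / r = 29.47 / 0.06 = 491.17

491.17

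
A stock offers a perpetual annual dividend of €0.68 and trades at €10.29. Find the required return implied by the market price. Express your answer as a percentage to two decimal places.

6.61%

P = C/r ⇒ r = C/P = €0.68/€10.29 = 0.066084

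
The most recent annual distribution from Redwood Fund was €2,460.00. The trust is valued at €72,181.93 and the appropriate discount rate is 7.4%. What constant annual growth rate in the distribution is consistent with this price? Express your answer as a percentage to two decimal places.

P = D₀(1+g)/(r−g) ⇒ P(r−g) = D₀(1+g) ⇒ g(P+D₀) = P·r − D₀
g = (P·r − D₀)/(P + D₀) = (€72,181.93×0.074 − €2,460.00) / (€72,181.93 + €2,460.00) = 0.038604

3.86%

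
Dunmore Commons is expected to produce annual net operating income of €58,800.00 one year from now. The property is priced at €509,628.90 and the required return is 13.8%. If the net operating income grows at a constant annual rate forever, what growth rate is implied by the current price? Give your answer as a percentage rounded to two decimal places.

2.26%

P = D₁/(r−g) ⇒ g = r − D₁/P = 0.138 − €58,800.00/€509,628.90 = 0.022622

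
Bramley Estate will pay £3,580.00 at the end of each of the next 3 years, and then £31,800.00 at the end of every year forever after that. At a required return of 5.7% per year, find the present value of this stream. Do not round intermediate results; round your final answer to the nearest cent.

£482041.69

PV of 3-year annuity: £3,580.00 × [1 − (1+0.057)^−3] / 0.057 = 9622.74675
Perpetuity value at year 3: £31,800.00 / 0.057 = 557894.73684
PV of perpetuity: 557894.73684 / (1+0.057)^3 = 472418.94170
Total PV = 9622.74675 + 472418.94170 = 482041.68845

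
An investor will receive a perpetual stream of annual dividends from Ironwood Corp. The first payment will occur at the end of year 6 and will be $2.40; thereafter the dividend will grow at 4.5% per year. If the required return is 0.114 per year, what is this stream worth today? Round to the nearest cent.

$20.27

Value at end of year 5: C₁ / (r − g) = $2.40 / (0.114 − 0.045) = $34.7826
Discount to today: PV = $34.7826 / (1 + 0.114)^5 = $34.7826 / 1.715639 = $20.27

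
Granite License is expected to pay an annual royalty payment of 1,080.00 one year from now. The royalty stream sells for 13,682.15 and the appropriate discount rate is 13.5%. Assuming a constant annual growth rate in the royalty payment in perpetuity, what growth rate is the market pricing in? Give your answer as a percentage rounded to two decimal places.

5.61%

P = D₁/(r−g) ⇒ g = r − D₁/P = 0.135 − 1,080.00/13,682.15 = 0.056065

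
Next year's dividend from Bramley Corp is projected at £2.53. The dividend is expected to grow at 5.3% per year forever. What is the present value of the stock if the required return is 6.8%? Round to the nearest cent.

Growing perpetuity: P = D₁ / (r − g) = £2.5300 / (0.068 − 0.053) = £168.67

£168.67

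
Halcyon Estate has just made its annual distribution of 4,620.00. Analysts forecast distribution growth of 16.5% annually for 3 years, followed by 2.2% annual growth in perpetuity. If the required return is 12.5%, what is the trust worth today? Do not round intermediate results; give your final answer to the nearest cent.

D_1 = 5382.30000
D_2 = 6270.37950
D_3 = 7304.99212
Terminal value at year 3: TV = D_3×(1+g_2)/(r−g_2) = 7465.70194/0.103 = 72482.54315
P_0 = D_1/(1+r)^1 + D_2/(1+r)^2 + D_3/(1+r)^3 + TV/(1+r)^3
    = 4784.26667 + 4954.37393 + 5130.52944 + 50906.80671 = 65775.97675

65775.98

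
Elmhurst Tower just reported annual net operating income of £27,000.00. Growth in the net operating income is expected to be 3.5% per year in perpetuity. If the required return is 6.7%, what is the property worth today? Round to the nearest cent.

£873281.25

D₁ = D₀ × (1 + g) = £27,000.00 × 1.035 = £27,945.0000
Growing perpetuity: P = D₁ / (r − g) = £27,945.0000 / (0.067 − 0.035) = £873,281.25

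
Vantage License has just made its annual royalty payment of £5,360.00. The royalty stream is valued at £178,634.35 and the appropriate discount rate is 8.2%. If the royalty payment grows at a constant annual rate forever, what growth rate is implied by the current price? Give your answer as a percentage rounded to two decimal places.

5.05%

P = D₀(1+g)/(r−g) ⇒ P(r−g) = D₀(1+g) ⇒ g(P+D₀) = P·r − D₀
g = (P·r − D₀)/(P + D₀) = (£178,634.35×0.082 − £5,360.00) / (£178,634.35 + £5,360.00) = 0.050480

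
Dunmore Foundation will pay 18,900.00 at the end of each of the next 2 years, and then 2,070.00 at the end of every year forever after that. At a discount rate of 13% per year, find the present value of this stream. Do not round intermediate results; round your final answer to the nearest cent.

43997.24

PV of 2-year annuity: 18,900.00 × [1 − (1+0.13)^−2] / 0.13 = 31527.13603
Perpetuity value at year 2: 2,070.00 / 0.13 = 15923.07692
PV of perpetuity: 15923.07692 / (1+0.13)^2 = 12470.10488
Total PV = 31527.13603 + 12470.10488 = 43997.24091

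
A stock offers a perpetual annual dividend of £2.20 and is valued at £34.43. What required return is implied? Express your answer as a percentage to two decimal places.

6.39%

P = C/r ⇒ r = C/P = £2.20/£34.43 = 0.063898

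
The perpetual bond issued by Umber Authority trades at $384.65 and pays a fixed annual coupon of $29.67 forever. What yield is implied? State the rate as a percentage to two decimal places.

P = C/r ⇒ r = C/P = $29.67/$384.65 = 0.077135

7.71%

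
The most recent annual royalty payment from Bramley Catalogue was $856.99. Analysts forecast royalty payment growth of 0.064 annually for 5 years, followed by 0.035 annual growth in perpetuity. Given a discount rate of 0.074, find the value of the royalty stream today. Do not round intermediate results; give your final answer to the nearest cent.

D_1 = 911.83736
D_2 = 970.19495
D_3 = 1032.28743
D_4 = 1098.35382
D_5 = 1168.64847
Terminal value at year 5: TV = D_5×(1+g_2)/(r−g_2) = 1209.55116/0.039 = 31014.13242
P_0 = D_1/(1+r)^1 + D_2/(1+r)^2 + D_3/(1+r)^3 + D_4/(1+r)^4 + D_5/(1+r)^5 + TV/(1+r)^5
    = 849.01058 + 841.10545 + 833.27393 + 825.51533 + 817.82896 + 21703.92250 = 25870.65675

$25870.66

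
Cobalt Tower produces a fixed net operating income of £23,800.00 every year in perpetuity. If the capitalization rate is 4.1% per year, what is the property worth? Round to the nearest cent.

£580487.80

Level perpetuity: PV = C / r = £23,800.00 / 0.041 = £580,487.80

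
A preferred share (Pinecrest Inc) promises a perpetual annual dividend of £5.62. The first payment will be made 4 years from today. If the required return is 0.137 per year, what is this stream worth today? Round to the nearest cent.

Value at end of year 3: C / r = £5.62 / 0.137 = £41.0219
Discount to today: PV = £41.0219 / (1 + 0.137)^3 = £41.0219 / 1.469878 = £27.91

£27.91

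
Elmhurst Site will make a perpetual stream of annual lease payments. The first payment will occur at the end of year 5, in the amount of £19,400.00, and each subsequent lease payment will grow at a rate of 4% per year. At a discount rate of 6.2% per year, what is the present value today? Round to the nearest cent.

Value at end of year 4: C₁ / (r − g) = £19,400.00 / (0.062 − 0.04) = £881,818.1818
Discount to today: PV = £881,818.1818 / (1 + 0.062)^4 = £881,818.1818 / 1.272032 = £693,235.80

£693235.80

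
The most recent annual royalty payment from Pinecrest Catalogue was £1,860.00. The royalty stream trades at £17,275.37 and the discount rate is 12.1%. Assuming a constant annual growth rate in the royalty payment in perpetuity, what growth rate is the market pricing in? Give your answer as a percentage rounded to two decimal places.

P = D₀(1+g)/(r−g) ⇒ P(r−g) = D₀(1+g) ⇒ g(P+D₀) = P·r − D₀
g = (P·r − D₀)/(P + D₀) = (£17,275.37×0.121 − £1,860.00) / (£17,275.37 + £1,860.00) = 0.012036

1.20%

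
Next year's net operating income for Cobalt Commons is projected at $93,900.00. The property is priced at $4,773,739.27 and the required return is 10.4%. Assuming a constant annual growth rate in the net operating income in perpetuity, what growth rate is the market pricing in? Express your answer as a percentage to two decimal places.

8.43%

P = D₁/(r−g) ⇒ g = r − D₁/P = 0.104 − $93,900.00/$4,773,739.27 = 0.084330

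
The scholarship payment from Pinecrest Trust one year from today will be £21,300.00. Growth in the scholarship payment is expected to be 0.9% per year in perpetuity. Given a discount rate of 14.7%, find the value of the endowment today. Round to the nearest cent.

Growing perpetuity: P = D₁ / (r − g) = £21,300.0000 / (0.147 − 0.009) = £154,347.83

£154347.83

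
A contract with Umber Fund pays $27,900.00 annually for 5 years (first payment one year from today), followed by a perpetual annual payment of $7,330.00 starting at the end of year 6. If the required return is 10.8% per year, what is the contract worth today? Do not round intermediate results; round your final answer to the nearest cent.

PV of 5-year annuity: $27,900.00 × [1 − (1+0.108)^−5] / 0.108 = 103636.42089
Perpetuity value at year 5: $7,330.00 / 0.108 = 67870.37037
PV of perpetuity: 67870.37037 / (1+0.108)^5 = 40642.59384
Total PV = 103636.42089 + 40642.59384 = 144279.01473

$144279.01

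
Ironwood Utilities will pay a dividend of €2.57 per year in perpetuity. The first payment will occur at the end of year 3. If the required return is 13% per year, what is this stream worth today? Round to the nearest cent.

Value at end of year 2: C / r = €2.57 / 0.13 = €19.7692
Discount to today: PV = €19.7692 / (1 + 0.13)^2 = €19.7692 / 1.276900 = €15.48

€15.48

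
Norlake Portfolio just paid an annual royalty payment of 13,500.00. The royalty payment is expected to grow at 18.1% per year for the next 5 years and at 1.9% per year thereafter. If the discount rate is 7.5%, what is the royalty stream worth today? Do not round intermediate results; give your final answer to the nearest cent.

D_1 = 15943.50000
D_2 = 18829.27350
D_3 = 22237.37200
D_4 = 26262.33634
D_5 = 31015.81921
Terminal value at year 5: TV = D_5×(1+g_2)/(r−g_2) = 31605.11978/0.056 = 564377.13889
P_0 = D_1/(1+r)^1 + D_2/(1+r)^2 + D_3/(1+r)^3 + D_4/(1+r)^4 + D_5/(1+r)^5 + TV/(1+r)^5
    = 14831.16279 + 16293.58442 + 17900.20763 + 19665.25136 + 21604.33661 + 393121.76800 = 483416.31082

483416.31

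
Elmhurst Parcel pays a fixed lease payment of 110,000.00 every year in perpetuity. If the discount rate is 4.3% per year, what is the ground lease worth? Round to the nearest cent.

2558139.53

Level perpetuity: PV = C / r = 110,000.00 / 0.043 = 2,558,139.53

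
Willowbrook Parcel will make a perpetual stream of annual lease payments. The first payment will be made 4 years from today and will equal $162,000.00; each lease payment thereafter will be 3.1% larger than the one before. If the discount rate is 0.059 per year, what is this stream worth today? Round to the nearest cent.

Value at end of year 3: C₁ / (r − g) = $162,000.00 / (0.059 − 0.031) = $5,785,714.2857
Discount to today: PV = $5,785,714.2857 / (1 + 0.059)^3 = $5,785,714.2857 / 1.187648 = $4,871,571.74

$4871571.74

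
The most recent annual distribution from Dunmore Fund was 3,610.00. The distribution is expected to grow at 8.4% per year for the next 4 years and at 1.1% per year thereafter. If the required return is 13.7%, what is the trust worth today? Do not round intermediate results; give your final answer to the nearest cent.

D_1 = 3913.24000
D_2 = 4241.95216
D_3 = 4598.27614
D_4 = 4984.53134
Terminal value at year 4: TV = D_4×(1+g_2)/(r−g_2) = 5039.36118/0.126 = 39994.93002
P_0 = D_1/(1+r)^1 + D_2/(1+r)^2 + D_3/(1+r)^3 + D_4/(1+r)^4 + TV/(1+r)^4
    = 3441.72383 + 3281.29168 + 3128.33789 + 2982.51387 + 23931.12319 = 36764.99046

36764.99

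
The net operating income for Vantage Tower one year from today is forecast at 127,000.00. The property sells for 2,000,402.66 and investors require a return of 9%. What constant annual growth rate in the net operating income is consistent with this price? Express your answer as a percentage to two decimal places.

P = D₁/(r−g) ⇒ g = r − D₁/P = 0.09 − 127,000.00/2,000,402.66 = 0.026513

2.65%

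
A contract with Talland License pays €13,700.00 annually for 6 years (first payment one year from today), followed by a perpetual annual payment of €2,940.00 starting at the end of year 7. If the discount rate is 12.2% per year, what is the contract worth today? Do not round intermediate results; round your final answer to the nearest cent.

€68087.65

PV of 6-year annuity: €13,700.00 × [1 − (1+0.122)^−6] / 0.122 = 56008.66612
Perpetuity value at year 6: €2,940.00 / 0.122 = 24098.36066
PV of perpetuity: 24098.36066 / (1+0.122)^6 = 12078.98267
Total PV = 56008.66612 + 12078.98267 = 68087.64879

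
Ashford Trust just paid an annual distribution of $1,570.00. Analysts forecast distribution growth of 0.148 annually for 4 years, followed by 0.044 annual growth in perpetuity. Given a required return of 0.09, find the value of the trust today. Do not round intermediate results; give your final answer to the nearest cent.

$51004.43

D_1 = 1802.36000
D_2 = 2069.10928
D_3 = 2375.33745
D_4 = 2726.88740
Terminal value at year 4: TV = D_4×(1+g_2)/(r−g_2) = 2846.87044/0.046 = 61888.48787
P_0 = D_1/(1+r)^1 + D_2/(1+r)^2 + D_3/(1+r)^3 + D_4/(1+r)^4 + TV/(1+r)^4
    = 1653.54128 + 1741.52788 + 1834.19634 + 1931.79578 + 43843.36508 = 51004.42637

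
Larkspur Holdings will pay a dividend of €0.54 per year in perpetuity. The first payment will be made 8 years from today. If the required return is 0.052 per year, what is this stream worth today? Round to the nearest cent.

Value at end of year 7: C / r = €0.54 / 0.052 = €10.3846
Discount to today: PV = €10.3846 / (1 + 0.052)^7 = €10.3846 / 1.425969 = €7.28

€7.28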